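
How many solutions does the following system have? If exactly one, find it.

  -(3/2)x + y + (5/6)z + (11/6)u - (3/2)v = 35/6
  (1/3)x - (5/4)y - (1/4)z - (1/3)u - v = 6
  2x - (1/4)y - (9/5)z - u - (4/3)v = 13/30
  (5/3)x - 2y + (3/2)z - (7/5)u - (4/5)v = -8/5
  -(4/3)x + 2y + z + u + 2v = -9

Row-reduce the augmented matrix:
R1 ← R1 / (-3/2).
R2 ← R2 − 1/3·R1.
R3 ← R3 − 2·R1.
R4 ← R4 − 5/3·R1.
R5 ← R5 + 4/3·R1.
R2 ← R2 / (-37/36).
R1 ← R1 + 2/3·R2.
R3 ← R3 − 13/12·R2.
R4 ← R4 + 8/9·R2.
R5 ← R5 − 10/9·R2.
R3 ← R3 / (-1681/2220).
R1 ← R1 + 19/37·R3.
R2 ← R2 − 7/111·R3.
R4 ← R4 − 551/222·R3.
R5 ← R5 − 7/37·R3.
R4 ← R4 / (140284/25215).
R1 ← R1 + 3871/1681·R4.
R2 ← R2 − 92/1681·R4.
R3 ← R3 + 3380/1681·R4.
R5 ← R5 + 853/5043·R4.
R5 ← R5 / (82379/420852).
R1 ← R1 + 265739/140284·R5.
R2 ← R2 − 112405/105213·R5.
R3 ← R3 − 5955/35071·R5.
R4 ← R4 + 424777/140284·R5.
Reading off the reduced rows gives x = -6, y = -2, z = -2, u = -3, v = -4.

x = -6, y = -2, z = -2, u = -3, v = -4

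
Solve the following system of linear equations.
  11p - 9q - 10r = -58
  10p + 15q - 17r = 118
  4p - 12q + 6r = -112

Row-reduce the augmented matrix:
R1 ← R1 / (11).
R2 ← R2 − 10·R1.
R3 ← R3 − 4·R1.
R2 ← R2 / (255/11).
R1 ← R1 + 9/11·R2.
R3 ← R3 + 96/11·R2.
R3 ← R3 / (566/85).
R1 ← R1 + 101/85·R3.
R2 ← R2 + 29/85·R3.
Reading off the reduced rows gives p = -4, q = 6, r = -4.

p = -4, q = 6, r = -4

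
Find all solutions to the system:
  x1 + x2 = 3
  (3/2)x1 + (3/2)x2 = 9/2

infinitely many solutions

Row-reduce:
R2 ← R2 − 3/2·R1.
Rank is 1 with 2 unknowns, leaving x2 free.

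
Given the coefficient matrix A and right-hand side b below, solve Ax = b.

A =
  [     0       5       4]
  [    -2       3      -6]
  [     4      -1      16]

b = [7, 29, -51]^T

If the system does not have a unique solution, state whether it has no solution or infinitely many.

Row-reduce:
Swap R1 and R2.
R1 ← R1 / (-2).
R3 ← R3 − 4·R1.
R2 ← R2 / (5).
R1 ← R1 + 3/2·R2.
R3 ← R3 − 5·R2.
Rank is 2 with 3 unknowns, leaving x_3 free.

infinitely many solutions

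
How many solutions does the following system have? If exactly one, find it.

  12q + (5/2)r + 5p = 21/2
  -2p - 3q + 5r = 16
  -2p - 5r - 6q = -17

no solution

Row-reduce:
R1 ← R1 / (5).
R2 ← R2 + 2·R1.
R3 ← R3 + 2·R1.
R2 ← R2 / (9/5).
R1 ← R1 − 12/5·R2.
R3 ← R3 + 6/5·R2.
Row 3 reduces to 0 = 2/3, a contradiction. The system is inconsistent.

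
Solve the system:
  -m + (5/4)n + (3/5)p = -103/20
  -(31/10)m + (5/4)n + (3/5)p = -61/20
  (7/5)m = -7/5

Row-reduce:
R1 ← R1 / (-1).
R2 ← R2 + 31/10·R1.
R3 ← R3 − 7/5·R1.
R2 ← R2 / (-21/8).
R1 ← R1 + 5/4·R2.
R3 ← R3 − 7/4·R2.
Rank is 2 with 3 unknowns, leaving p free.

infinitely many solutions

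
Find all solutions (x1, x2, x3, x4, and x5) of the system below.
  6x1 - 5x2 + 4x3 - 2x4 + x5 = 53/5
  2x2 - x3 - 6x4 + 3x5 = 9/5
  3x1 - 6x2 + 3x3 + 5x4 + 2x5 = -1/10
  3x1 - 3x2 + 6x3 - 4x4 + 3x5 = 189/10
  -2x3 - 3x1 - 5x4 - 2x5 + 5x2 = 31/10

x1 = -1/2, x2 = 0, x3 = 3, x4 = -6/5, x5 = -4/5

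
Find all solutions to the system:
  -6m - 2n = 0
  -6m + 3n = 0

m = 0, n = 0

Row-reduce the augmented matrix:
R1 ← R1 / (-6).
R2 ← R2 + 6·R1.
R2 ← R2 / (5).
R1 ← R1 − 1/3·R2.
Reading off the reduced rows gives m = 0, n = 0.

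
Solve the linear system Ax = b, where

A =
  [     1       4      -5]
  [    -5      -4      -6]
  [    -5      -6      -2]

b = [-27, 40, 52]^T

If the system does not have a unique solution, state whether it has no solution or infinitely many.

x_1 = -6, x_2 = -4, x_3 = 1

Row-reduce the augmented matrix:
R2 ← R2 + 5·R1.
R3 ← R3 + 5·R1.
R2 ← R2 / (16).
R1 ← R1 − 4·R2.
R3 ← R3 − 14·R2.
R3 ← R3 / (1/8).
R1 ← R1 − 11/4·R3.
R2 ← R2 + 31/16·R3.
Reading off the reduced rows gives x_1 = -6, x_2 = -4, x_3 = 1.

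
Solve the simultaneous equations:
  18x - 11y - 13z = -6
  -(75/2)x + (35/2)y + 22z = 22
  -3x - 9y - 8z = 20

infinitely many solutions

Row-reduce:
R1 ← R1 / (18).
R2 ← R2 + 75/2·R1.
R3 ← R3 + 3·R1.
R2 ← R2 / (-65/12).
R1 ← R1 + 11/18·R2.
R3 ← R3 + 65/6·R2.
Rank is 2 with 3 unknowns, leaving z free.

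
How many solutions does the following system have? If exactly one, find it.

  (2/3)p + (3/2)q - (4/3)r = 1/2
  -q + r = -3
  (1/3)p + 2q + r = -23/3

p = -5, q = -1, r = -4

Row-reduce the augmented matrix:
R1 ← R1 / (2/3).
R3 ← R3 − 1/3·R1.
R2 ← R2 / (-1).
R1 ← R1 − 9/4·R2.
R3 ← R3 − 5/4·R2.
R3 ← R3 / (35/12).
R1 ← R1 − 1/4·R3.
R2 ← R2 + 1·R3.
Reading off the reduced rows gives p = -5, q = -1, r = -4.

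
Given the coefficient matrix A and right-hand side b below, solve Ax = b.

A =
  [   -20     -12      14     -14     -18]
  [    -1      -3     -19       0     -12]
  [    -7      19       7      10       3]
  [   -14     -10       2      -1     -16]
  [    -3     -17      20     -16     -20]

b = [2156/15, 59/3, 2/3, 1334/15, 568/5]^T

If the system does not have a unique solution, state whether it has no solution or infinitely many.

x_1 = -8/3, x_2 = 0, x_3 = 1, x_4 = -8/5, x_5 = -3

Row-reduce the augmented matrix:
R1 ← R1 / (-20).
R2 ← R2 + 1·R1.
R3 ← R3 + 7·R1.
R4 ← R4 + 14·R1.
R5 ← R5 + 3·R1.
R2 ← R2 / (-12/5).
R1 ← R1 − 3/5·R2.
R3 ← R3 − 116/5·R2.
R4 ← R4 + 8/5·R2.
R5 ← R5 + 76/5·R2.
R3 ← R3 / (-565/3).
R1 ← R1 + 45/8·R3.
R2 ← R2 − 197/24·R3.
R4 ← R4 − 16/3·R3.
R5 ← R5 − 428/3·R3.
R4 ← R4 / (1011/113).
R1 ← R1 − 103/452·R4.
R2 ← R2 − 295/452·R4.
R3 ← R3 + 13/113·R4.
R5 ← R5 + 217/113·R4.
R5 ← R5 / (-21205/1011).
R1 ← R1 − 41281/40440·R5.
R2 ← R2 − 10693/40440·R5.
R3 ← R3 − 542/1011·R5.
R4 ← R4 − 692/5055·R5.
Reading off the reduced rows gives x_1 = -8/3, x_2 = 0, x_3 = 1, x_4 = -8/5, x_5 = -3.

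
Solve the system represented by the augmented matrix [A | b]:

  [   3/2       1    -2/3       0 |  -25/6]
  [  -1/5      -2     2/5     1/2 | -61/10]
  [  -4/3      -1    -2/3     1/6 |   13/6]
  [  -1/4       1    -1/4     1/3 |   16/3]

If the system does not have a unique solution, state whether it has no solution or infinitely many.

x_1 = -5, x_2 = 4, x_3 = 1, x_4 = 1

Row-reduce the augmented matrix:
R1 ← R1 / (3/2).
R2 ← R2 + 1/5·R1.
R3 ← R3 + 4/3·R1.
R4 ← R4 + 1/4·R1.
R2 ← R2 / (-28/15).
R1 ← R1 − 2/3·R2.
R3 ← R3 + 1/9·R2.
R4 ← R4 − 7/6·R2.
R3 ← R3 / (-23/18).
R1 ← R1 + 1/3·R3.
R2 ← R2 + 1/6·R3.
R4 ← R4 + 1/6·R3.
R4 ← R4 / (211/336).
R1 ← R1 − 1/7·R4.
R2 ← R2 + 2/7·R4.
R3 ← R3 + 3/28·R4.
Reading off the reduced rows gives x_1 = -5, x_2 = 4, x_3 = 1, x_4 = 1.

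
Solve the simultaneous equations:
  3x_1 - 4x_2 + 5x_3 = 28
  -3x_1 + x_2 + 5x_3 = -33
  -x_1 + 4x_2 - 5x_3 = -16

Row-reduce the augmented matrix:
R1 ← R1 / (3).
R2 ← R2 + 3·R1.
R3 ← R3 + 1·R1.
R2 ← R2 / (-3).
R1 ← R1 + 4/3·R2.
R3 ← R3 − 8/3·R2.
R3 ← R3 / (50/9).
R1 ← R1 + 25/9·R3.
R2 ← R2 + 10/3·R3.
Reading off the reduced rows gives x_1 = 6, x_2 = -5, x_3 = -2.

x_1 = 6, x_2 = -5, x_3 = -2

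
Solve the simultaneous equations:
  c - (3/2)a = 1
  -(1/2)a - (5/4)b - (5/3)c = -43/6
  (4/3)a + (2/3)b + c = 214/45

a = 2/3, b = 14/5, c = 2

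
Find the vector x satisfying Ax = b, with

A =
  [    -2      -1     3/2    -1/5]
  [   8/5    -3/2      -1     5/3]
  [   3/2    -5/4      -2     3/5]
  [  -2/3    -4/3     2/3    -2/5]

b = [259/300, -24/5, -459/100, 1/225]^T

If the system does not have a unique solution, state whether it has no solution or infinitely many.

Row-reduce the augmented matrix:
R1 ← R1 / (-2).
R2 ← R2 − 8/5·R1.
R3 ← R3 − 3/2·R1.
R4 ← R4 + 2/3·R1.
R2 ← R2 / (-23/10).
R1 ← R1 − 1/2·R2.
R3 ← R3 + 2·R2.
R4 ← R4 + 1·R2.
R3 ← R3 / (-193/184).
R1 ← R1 + 65/92·R3.
R2 ← R2 + 2/23·R3.
R4 ← R4 − 11/138·R3.
R4 ← R4 / (-9152/8685).
R1 ← R1 − 583/579·R4.
R2 ← R2 + 338/579·R4.
R3 ← R3 − 2374/2895·R4.
Reading off the reduced rows gives x_1 = 1/3, x_2 = 1, x_3 = 3/2, x_4 = -7/5.

x_1 = 1/3, x_2 = 1, x_3 = 3/2, x_4 = -7/5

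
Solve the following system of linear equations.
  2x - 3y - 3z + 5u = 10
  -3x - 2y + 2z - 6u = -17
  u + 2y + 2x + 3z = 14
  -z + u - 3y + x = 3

x = 3, y = 0, z = 2, u = 2

Row-reduce the augmented matrix:
R1 ← R1 / (2).
R2 ← R2 + 3·R1.
R3 ← R3 − 2·R1.
R4 ← R4 − 1·R1.
R2 ← R2 / (-13/2).
R1 ← R1 + 3/2·R2.
R3 ← R3 − 5·R2.
R4 ← R4 + 3/2·R2.
R3 ← R3 / (53/13).
R1 ← R1 + 12/13·R3.
R2 ← R2 − 5/13·R3.
R4 ← R4 − 14/13·R3.
R4 ← R4 / (-58/53).
R1 ← R1 − 80/53·R4.
R2 ← R2 − 2/53·R4.
R3 ← R3 + 37/53·R4.
Reading off the reduced rows gives x = 3, y = 0, z = 2, u = 2.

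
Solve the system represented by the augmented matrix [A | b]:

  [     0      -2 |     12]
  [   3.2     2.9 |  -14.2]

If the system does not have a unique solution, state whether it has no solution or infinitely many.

x_1 = 1, x_2 = -6

Row-reduce the augmented matrix:
Swap R1 and R2.
R1 ← R1 / (16/5).
R2 ← R2 / (-2).
R1 ← R1 − 29/32·R2.
Reading off the reduced rows gives x_1 = 1, x_2 = -6.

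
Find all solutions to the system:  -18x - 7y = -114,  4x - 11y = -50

x = 4, y = 6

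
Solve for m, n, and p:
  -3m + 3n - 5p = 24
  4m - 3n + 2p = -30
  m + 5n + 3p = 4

Row-reduce the augmented matrix:
R1 ← R1 / (-3).
R2 ← R2 − 4·R1.
R3 ← R3 − 1·R1.
R1 ← R1 + 1·R2.
R3 ← R3 − 6·R2.
R3 ← R3 / (88/3).
R1 ← R1 + 3·R3.
R2 ← R2 + 14/3·R3.
Reading off the reduced rows gives m = -6, n = 2, p = 0.

m = -6, n = 2, p = 0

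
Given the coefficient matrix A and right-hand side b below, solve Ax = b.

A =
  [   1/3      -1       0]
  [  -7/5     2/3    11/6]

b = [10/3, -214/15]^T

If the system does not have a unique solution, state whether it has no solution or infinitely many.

Row-reduce:
R1 ← R1 / (1/3).
R2 ← R2 + 7/5·R1.
R2 ← R2 / (-53/15).
R1 ← R1 + 3·R2.
Rank is 2 with 3 unknowns, leaving x_3 free.

infinitely many solutions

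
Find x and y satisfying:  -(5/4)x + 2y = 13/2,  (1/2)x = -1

x = -2, y = 2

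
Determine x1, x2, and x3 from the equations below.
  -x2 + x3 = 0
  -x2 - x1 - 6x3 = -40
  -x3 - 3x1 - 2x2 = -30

Row-reduce the augmented matrix:
Swap R1 and R2.
R1 ← R1 / (-1).
R3 ← R3 + 3·R1.
R2 ← R2 / (-1).
R1 ← R1 − 1·R2.
R3 ← R3 − 1·R2.
R3 ← R3 / (18).
R1 ← R1 − 7·R3.
R2 ← R2 + 1·R3.
Reading off the reduced rows gives x1 = 5, x2 = 5, x3 = 5.

x1 = 5, x2 = 5, x3 = 5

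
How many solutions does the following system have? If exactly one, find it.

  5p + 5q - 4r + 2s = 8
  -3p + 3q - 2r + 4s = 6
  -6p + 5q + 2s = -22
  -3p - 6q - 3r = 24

Row-reduce the augmented matrix:
R1 ← R1 / (5).
R2 ← R2 + 3·R1.
R3 ← R3 + 6·R1.
R4 ← R4 + 3·R1.
R2 ← R2 / (6).
R1 ← R1 − 1·R2.
R3 ← R3 − 11·R2.
R4 ← R4 + 3·R2.
R3 ← R3 / (49/15).
R1 ← R1 + 1/15·R3.
R2 ← R2 + 11/15·R3.
R4 ← R4 + 38/5·R3.
R4 ← R4 / (-57/7).
R1 ← R1 + 4/7·R4.
R2 ← R2 + 2/7·R4.
R3 ← R3 + 11/7·R4.
Reading off the reduced rows gives p = 2, q = -4, r = -2, s = 5.

p = 2, q = -4, r = -2, s = 5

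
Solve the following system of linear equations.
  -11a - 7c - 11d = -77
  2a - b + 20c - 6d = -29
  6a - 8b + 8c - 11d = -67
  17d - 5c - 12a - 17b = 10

Row-reduce the augmented matrix:
R1 ← R1 / (-11).
R2 ← R2 − 2·R1.
R3 ← R3 − 6·R1.
R4 ← R4 + 12·R1.
R2 ← R2 / (-1).
R3 ← R3 + 8·R2.
R4 ← R4 + 17·R2.
R3 ← R3 / (-1602/11).
R1 ← R1 − 7/11·R3.
R2 ← R2 + 206/11·R3.
R4 ← R4 + 3473/11·R3.
R4 ← R4 / (101099/1602).
R1 ← R1 − 1931/1602·R4.
R2 ← R2 − 1567/801·R4.
R3 ← R3 + 517/1602·R4.
Reading off the reduced rows gives a = 2, b = 3, c = 0, d = 5.

a = 2, b = 3, c = 0, d = 5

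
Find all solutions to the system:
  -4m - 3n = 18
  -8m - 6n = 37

no solution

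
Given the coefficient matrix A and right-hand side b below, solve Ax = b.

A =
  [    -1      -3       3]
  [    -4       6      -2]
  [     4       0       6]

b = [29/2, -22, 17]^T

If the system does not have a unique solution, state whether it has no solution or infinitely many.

x_1 = 1/2, x_2 = -5/2, x_3 = 5/2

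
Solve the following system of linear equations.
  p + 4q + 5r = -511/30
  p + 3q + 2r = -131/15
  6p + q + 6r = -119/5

p = -4/3, q = -4/5, r = -5/2

Row-reduce the augmented matrix:
R2 ← R2 − 1·R1.
R3 ← R3 − 6·R1.
R2 ← R2 / (-1).
R1 ← R1 − 4·R2.
R3 ← R3 + 23·R2.
R3 ← R3 / (45).
R1 ← R1 + 7·R3.
R2 ← R2 − 3·R3.
Reading off the reduced rows gives p = -4/3, q = -4/5, r = -5/2.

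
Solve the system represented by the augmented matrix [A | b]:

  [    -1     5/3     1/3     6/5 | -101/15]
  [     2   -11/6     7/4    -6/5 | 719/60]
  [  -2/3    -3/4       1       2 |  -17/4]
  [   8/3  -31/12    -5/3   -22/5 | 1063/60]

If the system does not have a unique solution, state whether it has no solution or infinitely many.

Row-reduce:
R1 ← R1 / (-1).
R2 ← R2 − 2·R1.
R3 ← R3 + 2/3·R1.
R4 ← R4 − 8/3·R1.
R2 ← R2 / (3/2).
R1 ← R1 + 5/3·R2.
R3 ← R3 + 67/36·R2.
R4 ← R4 − 67/36·R2.
R3 ← R3 / (2447/648).
R1 ← R1 − 127/54·R3.
R2 ← R2 − 29/18·R3.
R4 ← R4 + 2447/648·R3.
Rank is 3 with 4 unknowns, leaving x_4 free.

infinitely many solutions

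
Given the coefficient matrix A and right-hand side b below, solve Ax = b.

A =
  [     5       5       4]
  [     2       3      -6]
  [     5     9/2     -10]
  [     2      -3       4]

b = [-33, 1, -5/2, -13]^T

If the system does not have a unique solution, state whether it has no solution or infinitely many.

no solution

Row-reduce:
R1 ← R1 / (5).
R2 ← R2 − 2·R1.
R3 ← R3 − 5·R1.
R4 ← R4 − 2·R1.
R1 ← R1 − 1·R2.
R3 ← R3 + 1/2·R2.
R4 ← R4 + 5·R2.
R3 ← R3 / (-89/5).
R1 ← R1 − 42/5·R3.
R2 ← R2 + 38/5·R3.
R4 ← R4 + 178/5·R3.
Row 4 reduces to 0 = -4, a contradiction. The system is inconsistent.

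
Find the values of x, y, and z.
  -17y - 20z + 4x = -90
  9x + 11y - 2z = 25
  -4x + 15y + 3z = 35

x = 1, y = 2, z = 3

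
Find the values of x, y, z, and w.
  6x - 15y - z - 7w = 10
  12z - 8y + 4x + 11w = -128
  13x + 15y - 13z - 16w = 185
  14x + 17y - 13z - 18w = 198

Row-reduce the augmented matrix:
R1 ← R1 / (6).
R2 ← R2 − 4·R1.
R3 ← R3 − 13·R1.
R4 ← R4 − 14·R1.
R2 ← R2 / (2).
R1 ← R1 + 5/2·R2.
R3 ← R3 − 95/2·R2.
R4 ← R4 − 52·R2.
R3 ← R3 / (-935/3).
R1 ← R1 − 47/3·R3.
R2 ← R2 − 19/3·R3.
R4 ← R4 + 340·R3.
R4 ← R4 / (-24/11).
R1 ← R1 + 123/374·R4.
R2 ← R2 − 191/748·R4.
R3 ← R3 − 895/748·R4.
Reading off the reduced rows gives x = 1, y = 2, z = -6, w = -4.

x = 1, y = 2, z = -6, w = -4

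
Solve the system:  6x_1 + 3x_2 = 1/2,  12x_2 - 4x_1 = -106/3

x_1 = 4/3, x_2 = -5/2

Row-reduce the augmented matrix:
R1 ← R1 / (6).
R2 ← R2 + 4·R1.
R2 ← R2 / (14).
R1 ← R1 − 1/2·R2.
Reading off the reduced rows gives x_1 = 4/3, x_2 = -5/2.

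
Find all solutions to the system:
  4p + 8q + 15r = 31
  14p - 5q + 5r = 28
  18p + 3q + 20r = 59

infinitely many solutions

Row-reduce:
R1 ← R1 / (4).
R2 ← R2 − 14·R1.
R3 ← R3 − 18·R1.
R2 ← R2 / (-33).
R1 ← R1 − 2·R2.
R3 ← R3 + 33·R2.
Rank is 2 with 3 unknowns, leaving r free.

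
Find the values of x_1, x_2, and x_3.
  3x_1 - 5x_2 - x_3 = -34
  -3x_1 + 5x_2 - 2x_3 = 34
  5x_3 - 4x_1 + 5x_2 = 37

x_1 = -3, x_2 = 5, x_3 = 0

Row-reduce the augmented matrix:
R1 ← R1 / (3).
R2 ← R2 + 3·R1.
R3 ← R3 + 4·R1.
Swap R2 and R3.
R2 ← R2 / (-5/3).
R1 ← R1 + 5/3·R2.
R3 ← R3 / (-3).
R1 ← R1 + 4·R3.
R2 ← R2 + 11/5·R3.
Reading off the reduced rows gives x_1 = -3, x_2 = 5, x_3 = 0.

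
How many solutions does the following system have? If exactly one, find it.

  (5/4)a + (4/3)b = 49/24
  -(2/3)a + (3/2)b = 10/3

a = -1/2, b = 2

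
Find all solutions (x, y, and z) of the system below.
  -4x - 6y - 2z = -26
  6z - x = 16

Row-reduce:
R1 ← R1 / (-4).
R2 ← R2 + 1·R1.
R2 ← R2 / (3/2).
R1 ← R1 − 3/2·R2.
Rank is 2 with 3 unknowns, leaving z free.

infinitely many solutions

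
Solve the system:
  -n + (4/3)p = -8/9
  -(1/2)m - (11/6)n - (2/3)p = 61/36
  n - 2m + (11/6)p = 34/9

m = -5/2, n = 0, p = -2/3

Row-reduce the augmented matrix:
Swap R1 and R2.
R1 ← R1 / (-1/2).
R3 ← R3 + 2·R1.
R2 ← R2 / (-1).
R1 ← R1 − 11/3·R2.
R3 ← R3 − 25/3·R2.
R3 ← R3 / (281/18).
R1 ← R1 − 56/9·R3.
R2 ← R2 + 4/3·R3.
Reading off the reduced rows gives m = -5/2, n = 0, p = -2/3.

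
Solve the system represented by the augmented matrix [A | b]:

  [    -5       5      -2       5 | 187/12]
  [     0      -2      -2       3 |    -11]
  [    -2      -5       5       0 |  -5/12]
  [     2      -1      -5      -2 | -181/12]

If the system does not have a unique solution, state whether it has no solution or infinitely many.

Row-reduce the augmented matrix:
R1 ← R1 / (-5).
R3 ← R3 + 2·R1.
R4 ← R4 − 2·R1.
R2 ← R2 / (-2).
R1 ← R1 + 1·R2.
R3 ← R3 + 7·R2.
R4 ← R4 − 1·R2.
R3 ← R3 / (64/5).
R1 ← R1 − 7/5·R3.
R2 ← R2 − 1·R3.
R4 ← R4 + 34/5·R3.
R4 ← R4 / (-329/64).
R1 ← R1 + 145/128·R4.
R2 ← R2 + 67/128·R4.
R3 ← R3 + 125/128·R4.
Reading off the reduced rows gives x_1 = -5/3, x_2 = 11/4, x_3 = 2, x_4 = -1/2.

x_1 = -5/3, x_2 = 11/4, x_3 = 2, x_4 = -1/2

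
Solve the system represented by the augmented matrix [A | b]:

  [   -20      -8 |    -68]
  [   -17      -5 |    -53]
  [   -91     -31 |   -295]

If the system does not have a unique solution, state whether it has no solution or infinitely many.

x_1 = 7/3, x_2 = 8/3

Row-reduce the augmented matrix:
R1 ← R1 / (-20).
R2 ← R2 + 17·R1.
R3 ← R3 + 91·R1.
R2 ← R2 / (9/5).
R1 ← R1 − 2/5·R2.
R3 ← R3 − 27/5·R2.
R3 reduces to 0 = 0, so the extra equation is consistent.
Reading off the reduced rows gives x_1 = 7/3, x_2 = 8/3.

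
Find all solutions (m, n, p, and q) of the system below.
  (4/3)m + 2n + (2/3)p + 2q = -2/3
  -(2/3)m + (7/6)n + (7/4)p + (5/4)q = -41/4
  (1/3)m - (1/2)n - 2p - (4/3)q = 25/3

Row-reduce:
R1 ← R1 / (4/3).
R2 ← R2 + 2/3·R1.
R3 ← R3 − 1/3·R1.
R2 ← R2 / (13/6).
R1 ← R1 − 3/2·R2.
R3 ← R3 + 1·R2.
R3 ← R3 / (-47/39).
R1 ← R1 + 49/52·R3.
R2 ← R2 − 25/26·R3.
Rank is 3 with 4 unknowns, leaving q free.

infinitely many solutions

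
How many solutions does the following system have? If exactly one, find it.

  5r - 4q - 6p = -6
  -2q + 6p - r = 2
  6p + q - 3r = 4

infinitely many solutions

Row-reduce:
R1 ← R1 / (-6).
R2 ← R2 − 6·R1.
R3 ← R3 − 6·R1.
R2 ← R2 / (-6).
R1 ← R1 − 2/3·R2.
R3 ← R3 + 3·R2.
Rank is 2 with 3 unknowns, leaving r free.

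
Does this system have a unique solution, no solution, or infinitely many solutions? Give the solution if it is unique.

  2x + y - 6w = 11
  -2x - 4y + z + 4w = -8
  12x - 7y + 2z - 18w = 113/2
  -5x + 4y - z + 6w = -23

Row-reduce:
R1 ← R1 / (2).
R2 ← R2 + 2·R1.
R3 ← R3 − 12·R1.
R4 ← R4 + 5·R1.
R2 ← R2 / (-3).
R1 ← R1 − 1/2·R2.
R3 ← R3 + 13·R2.
R4 ← R4 − 13/2·R2.
R3 ← R3 / (-7/3).
R1 ← R1 − 1/6·R3.
R2 ← R2 + 1/3·R3.
R4 ← R4 − 7/6·R3.
Row 4 reduces to 0 = -1/4, a contradiction. The system is inconsistent.

no solution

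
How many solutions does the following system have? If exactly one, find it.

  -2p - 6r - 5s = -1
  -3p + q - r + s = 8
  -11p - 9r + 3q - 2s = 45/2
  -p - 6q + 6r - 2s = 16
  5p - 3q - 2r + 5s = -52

Row-reduce:
R1 ← R1 / (-2).
R2 ← R2 + 3·R1.
R3 ← R3 + 11·R1.
R4 ← R4 + 1·R1.
R5 ← R5 − 5·R1.
R3 ← R3 − 3·R2.
R4 ← R4 + 6·R2.
R5 ← R5 + 3·R2.
Swap R3 and R4.
R3 ← R3 / (57).
R1 ← R1 − 3·R3.
R2 ← R2 − 8·R3.
R5 ← R5 − 7·R3.
Swap R4 and R5.
R4 ← R4 / (1331/114).
R1 ← R1 + 4/19·R4.
R2 ← R2 − 145/114·R4.
R3 ← R3 − 103/114·R4.
Row 5 reduces to 0 = -1/2, a contradiction. The system is inconsistent.

no solution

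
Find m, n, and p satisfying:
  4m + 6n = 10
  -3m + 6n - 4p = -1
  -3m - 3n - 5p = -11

Row-reduce the augmented matrix:
R1 ← R1 / (4).
R2 ← R2 + 3·R1.
R3 ← R3 + 3·R1.
R2 ← R2 / (21/2).
R1 ← R1 − 3/2·R2.
R3 ← R3 − 3/2·R2.
R3 ← R3 / (-31/7).
R1 ← R1 − 4/7·R3.
R2 ← R2 + 8/21·R3.
Reading off the reduced rows gives m = 1, n = 1, p = 1.

m = 1, n = 1, p = 1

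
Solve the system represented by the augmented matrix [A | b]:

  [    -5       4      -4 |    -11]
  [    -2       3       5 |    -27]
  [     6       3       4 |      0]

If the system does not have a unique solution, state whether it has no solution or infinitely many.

x_1 = 3, x_2 = -2, x_3 = -3

Row-reduce the augmented matrix:
R1 ← R1 / (-5).
R2 ← R2 + 2·R1.
R3 ← R3 − 6·R1.
R2 ← R2 / (7/5).
R1 ← R1 + 4/5·R2.
R3 ← R3 − 39/5·R2.
R3 ← R3 / (-263/7).
R1 ← R1 − 32/7·R3.
R2 ← R2 − 33/7·R3.
Reading off the reduced rows gives x_1 = 3, x_2 = -2, x_3 = -3.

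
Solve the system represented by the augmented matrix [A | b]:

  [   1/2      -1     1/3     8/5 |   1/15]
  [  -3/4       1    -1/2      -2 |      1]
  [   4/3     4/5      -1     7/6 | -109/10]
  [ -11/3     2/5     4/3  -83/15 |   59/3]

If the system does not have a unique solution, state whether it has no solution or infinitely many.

Row-reduce:
R1 ← R1 / (1/2).
R2 ← R2 + 3/4·R1.
R3 ← R3 − 4/3·R1.
R4 ← R4 + 11/3·R1.
R2 ← R2 / (-1/2).
R1 ← R1 + 2·R2.
R3 ← R3 − 52/15·R2.
R4 ← R4 + 104/15·R2.
R3 ← R3 / (-17/9).
R1 ← R1 − 2/3·R3.
R4 ← R4 − 34/9·R3.
Row 4 reduces to 0 = -2, a contradiction. The system is inconsistent.

no solution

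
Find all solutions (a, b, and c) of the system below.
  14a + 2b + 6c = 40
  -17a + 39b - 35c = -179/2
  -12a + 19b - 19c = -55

no solution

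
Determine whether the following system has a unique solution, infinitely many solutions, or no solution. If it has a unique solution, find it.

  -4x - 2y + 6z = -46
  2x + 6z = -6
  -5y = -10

x = 6, y = 2, z = -3

Row-reduce the augmented matrix:
R1 ← R1 / (-4).
R2 ← R2 − 2·R1.
R2 ← R2 / (-1).
R1 ← R1 − 1/2·R2.
R3 ← R3 + 5·R2.
R3 ← R3 / (-45).
R1 ← R1 − 3·R3.
R2 ← R2 + 9·R3.
Reading off the reduced rows gives x = 6, y = 2, z = -3.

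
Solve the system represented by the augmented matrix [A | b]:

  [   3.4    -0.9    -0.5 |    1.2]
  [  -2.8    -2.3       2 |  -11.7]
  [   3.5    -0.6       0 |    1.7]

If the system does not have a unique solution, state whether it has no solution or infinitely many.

x_1 = 1, x_2 = 3, x_3 = -1

Row-reduce the augmented matrix:
R1 ← R1 / (17/5).
R2 ← R2 + 14/5·R1.
R3 ← R3 − 7/2·R1.
R2 ← R2 / (-517/170).
R1 ← R1 + 9/34·R2.
R3 ← R3 − 111/340·R2.
R3 ← R3 / (1417/2068).
R1 ← R1 + 295/1034·R3.
R2 ← R2 + 270/517·R3.
Reading off the reduced rows gives x_1 = 1, x_2 = 3, x_3 = -1.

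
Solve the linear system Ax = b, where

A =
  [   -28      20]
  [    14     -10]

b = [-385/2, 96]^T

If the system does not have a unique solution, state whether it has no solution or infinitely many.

Row-reduce:
R1 ← R1 / (-28).
R2 ← R2 − 14·R1.
Row 2 reduces to 0 = -1/4, a contradiction. The system is inconsistent.

no solution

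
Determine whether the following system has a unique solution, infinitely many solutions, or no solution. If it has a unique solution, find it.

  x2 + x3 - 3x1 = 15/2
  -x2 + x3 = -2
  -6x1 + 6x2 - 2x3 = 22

Row-reduce:
R1 ← R1 / (-3).
R3 ← R3 + 6·R1.
R2 ← R2 / (-1).
R1 ← R1 + 1/3·R2.
R3 ← R3 − 4·R2.
Row 3 reduces to 0 = -1, a contradiction. The system is inconsistent.

no solution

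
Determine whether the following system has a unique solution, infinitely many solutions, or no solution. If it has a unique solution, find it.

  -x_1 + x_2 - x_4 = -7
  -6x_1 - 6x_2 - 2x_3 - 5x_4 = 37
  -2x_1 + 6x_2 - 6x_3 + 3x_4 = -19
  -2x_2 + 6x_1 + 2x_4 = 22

x_1 = 2, x_2 = -6, x_3 = -4, x_4 = -1

Row-reduce the augmented matrix:
R1 ← R1 / (-1).
R2 ← R2 + 6·R1.
R3 ← R3 + 2·R1.
R4 ← R4 − 6·R1.
R2 ← R2 / (-12).
R1 ← R1 + 1·R2.
R3 ← R3 − 4·R2.
R4 ← R4 − 4·R2.
R3 ← R3 / (-20/3).
R1 ← R1 − 1/6·R3.
R2 ← R2 − 1/6·R3.
R4 ← R4 + 2/3·R3.
R4 ← R4 / (-21/5).
R1 ← R1 − 21/20·R4.
R2 ← R2 − 1/20·R4.
R3 ← R3 + 4/5·R4.
Reading off the reduced rows gives x_1 = 2, x_2 = -6, x_3 = -4, x_4 = -1.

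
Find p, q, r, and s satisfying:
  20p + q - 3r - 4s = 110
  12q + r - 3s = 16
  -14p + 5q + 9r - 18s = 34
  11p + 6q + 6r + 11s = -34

p = 4, q = 0, r = -2, s = -6

Row-reduce the augmented matrix:
R1 ← R1 / (20).
R3 ← R3 + 14·R1.
R4 ← R4 − 11·R1.
R2 ← R2 / (12).
R1 ← R1 − 1/20·R2.
R3 ← R3 − 57/10·R2.
R4 ← R4 − 109/20·R2.
R3 ← R3 / (257/40).
R1 ← R1 + 37/240·R3.
R2 ← R2 − 1/12·R3.
R4 ← R4 − 1727/240·R3.
R4 ← R4 / (27958/771).
R1 ← R1 + 503/771·R4.
R2 ← R2 − 1/771·R4.
R3 ← R3 + 775/257·R4.
Reading off the reduced rows gives p = 4, q = 0, r = -2, s = -6.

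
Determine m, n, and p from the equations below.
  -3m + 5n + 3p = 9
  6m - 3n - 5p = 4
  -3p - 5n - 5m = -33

m = 3, n = 3, p = 1

Row-reduce the augmented matrix:
R1 ← R1 / (-3).
R2 ← R2 − 6·R1.
R3 ← R3 + 5·R1.
R2 ← R2 / (7).
R1 ← R1 + 5/3·R2.
R3 ← R3 + 40/3·R2.
R3 ← R3 / (-128/21).
R1 ← R1 + 16/21·R3.
R2 ← R2 − 1/7·R3.
Reading off the reduced rows gives m = 3, n = 3, p = 1.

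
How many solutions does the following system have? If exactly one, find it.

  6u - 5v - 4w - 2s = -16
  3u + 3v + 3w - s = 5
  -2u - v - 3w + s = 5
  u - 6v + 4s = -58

Row-reduce the augmented matrix:
R1 ← R1 / (6).
R2 ← R2 − 3·R1.
R3 ← R3 + 2·R1.
R4 ← R4 − 1·R1.
R2 ← R2 / (11/2).
R1 ← R1 + 5/6·R2.
R3 ← R3 + 8/3·R2.
R4 ← R4 + 31/6·R2.
R3 ← R3 / (-21/11).
R1 ← R1 − 1/11·R3.
R2 ← R2 − 10/11·R3.
R4 ← R4 − 59/11·R3.
R4 ← R4 / (332/63).
R1 ← R1 + 20/63·R4.
R2 ← R2 − 10/63·R4.
R3 ← R3 + 11/63·R4.
Reading off the reduced rows gives u = -2, v = 6, w = -4, s = -5.

u = -2, v = 6, w = -4, s = -5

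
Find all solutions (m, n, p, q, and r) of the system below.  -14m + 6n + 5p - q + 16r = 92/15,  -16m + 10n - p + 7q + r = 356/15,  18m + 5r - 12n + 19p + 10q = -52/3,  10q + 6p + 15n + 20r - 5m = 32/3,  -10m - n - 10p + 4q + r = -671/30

Row-reduce the augmented matrix:
R1 ← R1 / (-14).
R2 ← R2 + 16·R1.
R3 ← R3 − 18·R1.
R4 ← R4 + 5·R1.
R5 ← R5 + 10·R1.
R2 ← R2 / (22/7).
R1 ← R1 + 3/7·R2.
R3 ← R3 + 30/7·R2.
R4 ← R4 − 90/7·R2.
R5 ← R5 + 37/7·R2.
R3 ← R3 / (179/11).
R1 ← R1 + 14/11·R3.
R2 ← R2 + 47/22·R3.
R4 ← R4 − 697/22·R3.
R5 ← R5 + 547/22·R3.
R4 ← R4 / (-22031/358).
R1 ← R1 − 489/179·R4.
R2 ← R2 − 1859/358·R4.
R3 ← R3 − 218/179·R4.
R5 ← R5 − 17431/358·R4.
R5 ← R5 / (1221721/44062).
R1 ← R1 − 11319/44062·R5.
R2 ← R2 − 70781/44062·R5.
R3 ← R3 − 38070/22031·R5.
R4 ← R4 + 29036/22031·R5.
Reading off the reduced rows gives m = -1/2, n = 5/2, p = 2, q = -4/5, r = -5/3.

m = -1/2, n = 5/2, p = 2, q = -4/5, r = -5/3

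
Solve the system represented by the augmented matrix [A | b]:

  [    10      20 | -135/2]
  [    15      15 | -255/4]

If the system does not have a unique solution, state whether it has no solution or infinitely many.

x_1 = -7/4, x_2 = -5/2

Row-reduce the augmented matrix:
R1 ← R1 / (10).
R2 ← R2 − 15·R1.
R2 ← R2 / (-15).
R1 ← R1 − 2·R2.
Reading off the reduced rows gives x_1 = -7/4, x_2 = -5/2.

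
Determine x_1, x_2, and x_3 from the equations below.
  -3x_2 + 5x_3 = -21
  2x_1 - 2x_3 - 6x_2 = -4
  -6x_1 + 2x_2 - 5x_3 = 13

x_1 = 1, x_2 = 2, x_3 = -3

Row-reduce the augmented matrix:
Swap R1 and R2.
R1 ← R1 / (2).
R3 ← R3 + 6·R1.
R2 ← R2 / (-3).
R1 ← R1 + 3·R2.
R3 ← R3 + 16·R2.
R3 ← R3 / (-113/3).
R1 ← R1 + 6·R3.
R2 ← R2 + 5/3·R3.
Reading off the reduced rows gives x_1 = 1, x_2 = 2, x_3 = -3.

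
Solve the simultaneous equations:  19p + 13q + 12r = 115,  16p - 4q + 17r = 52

Row-reduce:
R1 ← R1 / (19).
R2 ← R2 − 16·R1.
R2 ← R2 / (-284/19).
R1 ← R1 − 13/19·R2.
Rank is 2 with 3 unknowns, leaving r free.

infinitely many solutions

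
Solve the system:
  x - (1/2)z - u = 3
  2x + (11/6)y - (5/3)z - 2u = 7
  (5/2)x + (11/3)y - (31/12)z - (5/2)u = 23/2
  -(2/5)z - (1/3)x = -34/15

no solution

Row-reduce:
R2 ← R2 − 2·R1.
R3 ← R3 − 5/2·R1.
R4 ← R4 + 1/3·R1.
R2 ← R2 / (11/6).
R3 ← R3 − 11/3·R2.
Swap R3 and R4.
R3 ← R3 / (-17/30).
R1 ← R1 + 1/2·R3.
R2 ← R2 + 4/11·R3.
Row 4 reduces to 0 = 2, a contradiction. The system is inconsistent.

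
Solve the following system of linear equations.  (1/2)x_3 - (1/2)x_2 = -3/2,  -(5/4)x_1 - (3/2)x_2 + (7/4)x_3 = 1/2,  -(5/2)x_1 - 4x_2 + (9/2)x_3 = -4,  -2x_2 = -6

no solution

Row-reduce:
Swap R1 and R2.
R1 ← R1 / (-5/4).
R3 ← R3 + 5/2·R1.
R2 ← R2 / (-1/2).
R1 ← R1 − 6/5·R2.
R3 ← R3 + 1·R2.
R4 ← R4 + 2·R2.
Swap R3 and R4.
R3 ← R3 / (-2).
R1 ← R1 + 1/5·R3.
R2 ← R2 + 1·R3.
Row 4 reduces to 0 = -2, a contradiction. The system is inconsistent.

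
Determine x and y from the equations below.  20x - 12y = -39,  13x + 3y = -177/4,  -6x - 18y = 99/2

Row-reduce the augmented matrix:
R1 ← R1 / (20).
R2 ← R2 − 13·R1.
R3 ← R3 + 6·R1.
R2 ← R2 / (54/5).
R1 ← R1 + 3/5·R2.
R3 ← R3 + 108/5·R2.
R3 reduces to 0 = 0, so the extra equation is consistent.
Reading off the reduced rows gives x = -3, y = -7/4.

x = -3, y = -7/4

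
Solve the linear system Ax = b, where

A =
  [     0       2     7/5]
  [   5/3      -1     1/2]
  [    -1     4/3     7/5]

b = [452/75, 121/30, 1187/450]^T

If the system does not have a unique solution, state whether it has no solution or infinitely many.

Row-reduce the augmented matrix:
Swap R1 and R2.
R1 ← R1 / (5/3).
R3 ← R3 + 1·R1.
R2 ← R2 / (2).
R1 ← R1 + 3/5·R2.
R3 ← R3 − 11/15·R2.
R3 ← R3 / (89/75).
R1 ← R1 − 18/25·R3.
R2 ← R2 − 7/10·R3.
Reading off the reduced rows gives x_1 = 5/2, x_2 = 4/3, x_3 = 12/5.

x_1 = 5/2, x_2 = 4/3, x_3 = 12/5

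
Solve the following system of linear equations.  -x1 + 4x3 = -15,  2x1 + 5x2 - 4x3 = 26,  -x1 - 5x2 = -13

Row-reduce:
R1 ← R1 / (-1).
R2 ← R2 − 2·R1.
R3 ← R3 + 1·R1.
R2 ← R2 / (5).
R3 ← R3 + 5·R2.
Row 3 reduces to 0 = -2, a contradiction. The system is inconsistent.

no solution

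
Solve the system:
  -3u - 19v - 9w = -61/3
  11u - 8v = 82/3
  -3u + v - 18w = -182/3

u = 2, v = -2/3, w = 3

Row-reduce the augmented matrix:
R1 ← R1 / (-3).
R2 ← R2 − 11·R1.
R3 ← R3 + 3·R1.
R2 ← R2 / (-233/3).
R1 ← R1 − 19/3·R2.
R3 ← R3 − 20·R2.
R3 ← R3 / (-4077/233).
R1 ← R1 − 72/233·R3.
R2 ← R2 − 99/233·R3.
Reading off the reduced rows gives u = 2, v = -2/3, w = 3.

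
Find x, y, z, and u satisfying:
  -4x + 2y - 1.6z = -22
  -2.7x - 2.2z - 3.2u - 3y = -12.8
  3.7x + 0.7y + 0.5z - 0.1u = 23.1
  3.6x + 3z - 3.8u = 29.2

x = 6, y = 1, z = 0, u = -2

Row-reduce the augmented matrix:
R1 ← R1 / (-4).
R2 ← R2 + 27/10·R1.
R3 ← R3 − 37/10·R1.
R4 ← R4 − 18/5·R1.
R2 ← R2 / (-87/20).
R1 ← R1 + 1/2·R2.
R3 ← R3 − 51/20·R2.
R4 ← R4 − 9/5·R2.
R3 ← R3 / (-2373/1450).
R1 ← R1 − 46/87·R3.
R2 ← R2 − 112/435·R3.
R4 ← R4 − 159/145·R3.
R4 ← R4 / (-25502/3955).
R1 ← R1 + 214/791·R4.
R2 ← R2 − 48/113·R4.
R3 ← R3 − 955/791·R4.
Reading off the reduced rows gives x = 6, y = 1, z = 0, u = -2.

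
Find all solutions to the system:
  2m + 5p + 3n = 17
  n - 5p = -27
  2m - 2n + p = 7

Row-reduce the augmented matrix:
R1 ← R1 / (2).
R3 ← R3 − 2·R1.
R1 ← R1 − 3/2·R2.
R3 ← R3 + 5·R2.
R3 ← R3 / (-29).
R1 ← R1 − 10·R3.
R2 ← R2 + 5·R3.
Reading off the reduced rows gives m = -1, n = -2, p = 5.

m = -1, n = -2, p = 5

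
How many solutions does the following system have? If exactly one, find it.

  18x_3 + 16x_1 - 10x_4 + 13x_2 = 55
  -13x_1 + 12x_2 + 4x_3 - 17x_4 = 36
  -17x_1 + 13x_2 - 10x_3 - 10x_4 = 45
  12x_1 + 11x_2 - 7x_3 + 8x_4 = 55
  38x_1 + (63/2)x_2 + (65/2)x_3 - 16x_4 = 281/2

no solution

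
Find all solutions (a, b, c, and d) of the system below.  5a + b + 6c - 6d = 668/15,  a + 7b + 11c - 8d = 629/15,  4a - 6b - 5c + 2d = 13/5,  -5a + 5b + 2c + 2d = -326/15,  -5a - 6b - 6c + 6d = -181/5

a = 3, b = -5/3, c = 3, d = -11/5

Row-reduce the augmented matrix:
R1 ← R1 / (5).
R2 ← R2 − 1·R1.
R3 ← R3 − 4·R1.
R4 ← R4 + 5·R1.
R5 ← R5 + 5·R1.
R2 ← R2 / (34/5).
R1 ← R1 − 1/5·R2.
R3 ← R3 + 34/5·R2.
R4 ← R4 − 6·R2.
R5 ← R5 + 5·R2.
Swap R3 and R4.
R3 ← R3 / (-11/17).
R1 ← R1 − 31/34·R3.
R2 ← R2 − 49/34·R3.
R5 ← R5 − 245/34·R3.
Swap R4 and R5.
R4 ← R4 / (190/11).
R1 ← R1 − 20/11·R4.
R2 ← R2 − 38/11·R4.
R3 ← R3 + 34/11·R4.
R5 reduces to 0 = 0, so the extra equation is consistent.
Reading off the reduced rows gives a = 3, b = -5/3, c = 3, d = -11/5.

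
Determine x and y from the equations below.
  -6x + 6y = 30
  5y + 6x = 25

x = 0, y = 5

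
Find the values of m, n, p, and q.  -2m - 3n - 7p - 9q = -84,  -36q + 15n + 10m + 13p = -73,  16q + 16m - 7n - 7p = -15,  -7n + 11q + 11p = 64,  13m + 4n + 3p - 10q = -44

Row-reduce the augmented matrix:
R1 ← R1 / (-2).
R2 ← R2 − 10·R1.
R3 ← R3 − 16·R1.
R5 ← R5 − 13·R1.
Swap R2 and R3.
R2 ← R2 / (-31).
R1 ← R1 − 3/2·R2.
R4 ← R4 + 7·R2.
R5 ← R5 + 31/2·R2.
R3 ← R3 / (-22).
R1 ← R1 − 14/31·R3.
R2 ← R2 − 63/31·R3.
R4 ← R4 − 782/31·R3.
R5 ← R5 + 11·R3.
R4 ← R4 / (-23608/341).
R1 ← R1 − 87/682·R4.
R2 ← R2 + 3871/682·R4.
R3 ← R3 − 81/22·R4.
R5 reduces to 0 = 0, so the extra equation is consistent.
Reading off the reduced rows gives m = -2, n = 5, p = 4, q = 5.

m = -2, n = 5, p = 4, q = 5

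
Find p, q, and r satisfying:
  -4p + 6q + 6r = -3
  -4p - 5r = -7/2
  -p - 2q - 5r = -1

p = 3/2, q = 1, r = -1/2

Row-reduce the augmented matrix:
R1 ← R1 / (-4).
R2 ← R2 + 4·R1.
R3 ← R3 + 1·R1.
R2 ← R2 / (-6).
R1 ← R1 + 3/2·R2.
R3 ← R3 + 7/2·R2.
R3 ← R3 / (-1/12).
R1 ← R1 − 5/4·R3.
R2 ← R2 − 11/6·R3.
Reading off the reduced rows gives p = 3/2, q = 1, r = -1/2.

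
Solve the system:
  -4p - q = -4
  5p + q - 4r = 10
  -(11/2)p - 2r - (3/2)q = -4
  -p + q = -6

no solution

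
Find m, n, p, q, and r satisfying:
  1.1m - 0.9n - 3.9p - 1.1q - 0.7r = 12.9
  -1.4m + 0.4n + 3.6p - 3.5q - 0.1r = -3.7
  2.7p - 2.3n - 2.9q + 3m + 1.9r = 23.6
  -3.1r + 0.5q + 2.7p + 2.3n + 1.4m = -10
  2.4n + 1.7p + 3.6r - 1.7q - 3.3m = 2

Row-reduce the augmented matrix:
R1 ← R1 / (11/10).
R2 ← R2 + 7/5·R1.
R3 ← R3 − 3·R1.
R4 ← R4 − 7/5·R1.
R5 ← R5 + 33/10·R1.
R2 ← R2 / (-41/55).
R1 ← R1 + 9/11·R2.
R3 ← R3 − 17/110·R2.
R4 ← R4 − 379/110·R2.
R5 ← R5 + 3/10·R2.
R3 ← R3 / (2676/205).
R1 ← R1 + 84/41·R3.
R2 ← R2 − 75/41·R3.
R4 ← R4 − 279/205·R3.
R5 ← R5 + 775/82·R3.
R4 ← R4 / (-368433/17840).
R1 ← R1 − 3777/892·R4.
R2 ← R2 − 23911/3568·R4.
R3 ← R3 + 751/10704·R4.
R5 ← R5 + 395101/107040·R4.
R5 ← R5 / (63980107/11052990).
R1 ← R1 + 55532/122811·R5.
R2 ← R2 + 552892/368433·R5.
R3 ← R3 − 332038/1105299·R5.
R4 ← R4 − 127819/368433·R5.
Reading off the reduced rows gives m = 5, n = 1, p = -2, q = -3, r = 4.

m = 5, n = 1, p = -2, q = -3, r = 4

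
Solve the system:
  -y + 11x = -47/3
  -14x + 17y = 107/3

x = -4/3, y = 1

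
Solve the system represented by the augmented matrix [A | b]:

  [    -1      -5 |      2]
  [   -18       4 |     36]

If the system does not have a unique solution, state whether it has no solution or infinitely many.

x_1 = -2, x_2 = 0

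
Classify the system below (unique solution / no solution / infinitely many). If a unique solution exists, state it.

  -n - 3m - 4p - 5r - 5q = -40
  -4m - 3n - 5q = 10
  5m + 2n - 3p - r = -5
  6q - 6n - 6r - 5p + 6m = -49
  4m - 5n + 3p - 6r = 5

m = 4, n = -2, p = 5, q = -4, r = 6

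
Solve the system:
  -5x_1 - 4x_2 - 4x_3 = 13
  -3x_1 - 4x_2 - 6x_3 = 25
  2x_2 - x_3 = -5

x_1 = 3, x_2 = -4, x_3 = -3

Row-reduce the augmented matrix:
R1 ← R1 / (-5).
R2 ← R2 + 3·R1.
R2 ← R2 / (-8/5).
R1 ← R1 − 4/5·R2.
R3 ← R3 − 2·R2.
R3 ← R3 / (-11/2).
R1 ← R1 + 1·R3.
R2 ← R2 − 9/4·R3.
Reading off the reduced rows gives x_1 = 3, x_2 = -4, x_3 = -3.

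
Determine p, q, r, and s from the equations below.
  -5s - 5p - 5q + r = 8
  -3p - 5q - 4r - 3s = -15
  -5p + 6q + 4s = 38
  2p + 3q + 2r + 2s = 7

Row-reduce the augmented matrix:
R1 ← R1 / (-5).
R2 ← R2 + 3·R1.
R3 ← R3 + 5·R1.
R4 ← R4 − 2·R1.
R2 ← R2 / (-2).
R1 ← R1 − 1·R2.
R3 ← R3 − 11·R2.
R4 ← R4 − 1·R2.
R3 ← R3 / (-263/10).
R1 ← R1 + 5/2·R3.
R2 ← R2 − 23/10·R3.
R4 ← R4 − 1/10·R3.
R4 ← R4 / (9/263).
R1 ← R1 − 38/263·R4.
R2 ← R2 − 207/263·R4.
R3 ← R3 + 90/263·R4.
Reading off the reduced rows gives p = -4, q = 3, r = 3, s = 0.

p = -4, q = 3, r = 3, s = 0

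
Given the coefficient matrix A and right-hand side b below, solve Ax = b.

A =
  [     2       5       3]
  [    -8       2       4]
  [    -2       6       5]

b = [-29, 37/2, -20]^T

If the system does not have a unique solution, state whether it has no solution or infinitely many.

Row-reduce:
R1 ← R1 / (2).
R2 ← R2 + 8·R1.
R3 ← R3 + 2·R1.
R2 ← R2 / (22).
R1 ← R1 − 5/2·R2.
R3 ← R3 − 11·R2.
Row 3 reduces to 0 = -1/4, a contradiction. The system is inconsistent.

no solution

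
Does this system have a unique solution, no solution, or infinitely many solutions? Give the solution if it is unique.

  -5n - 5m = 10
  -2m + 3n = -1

Row-reduce the augmented matrix:
R1 ← R1 / (-5).
R2 ← R2 + 2·R1.
R2 ← R2 / (5).
R1 ← R1 − 1·R2.
Reading off the reduced rows gives m = -1, n = -1.

m = -1, n = -1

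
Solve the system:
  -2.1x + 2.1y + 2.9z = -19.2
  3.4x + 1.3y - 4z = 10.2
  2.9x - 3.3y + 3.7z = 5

Row-reduce the augmented matrix:
R1 ← R1 / (-21/10).
R2 ← R2 − 17/5·R1.
R3 ← R3 − 29/10·R1.
R2 ← R2 / (47/10).
R1 ← R1 + 1·R2.
R3 ← R3 + 2/5·R2.
R3 ← R3 / (7663/987).
R1 ← R1 + 1217/987·R3.
R2 ← R2 − 146/987·R3.
Reading off the reduced rows gives x = 1, y = -4, z = -3.

x = 1, y = -4, z = -3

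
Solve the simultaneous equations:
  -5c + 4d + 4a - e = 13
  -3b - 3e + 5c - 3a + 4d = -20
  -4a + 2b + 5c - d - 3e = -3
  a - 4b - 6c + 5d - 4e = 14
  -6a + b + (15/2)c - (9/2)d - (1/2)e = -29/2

infinitely many solutions

Row-reduce:
R1 ← R1 / (4).
R2 ← R2 + 3·R1.
R3 ← R3 + 4·R1.
R4 ← R4 − 1·R1.
R5 ← R5 + 6·R1.
R2 ← R2 / (-3).
R3 ← R3 − 2·R2.
R4 ← R4 + 4·R2.
R5 ← R5 − 1·R2.
R3 ← R3 / (5/6).
R1 ← R1 + 5/4·R3.
R2 ← R2 + 5/12·R3.
R4 ← R4 + 77/12·R3.
R5 ← R5 − 5/12·R3.
R4 ← R4 / (537/10).
R1 ← R1 − 25/2·R4.
R2 ← R2 − 3/2·R4.
R3 ← R3 − 46/5·R4.
Rank is 4 with 5 unknowns, leaving e free.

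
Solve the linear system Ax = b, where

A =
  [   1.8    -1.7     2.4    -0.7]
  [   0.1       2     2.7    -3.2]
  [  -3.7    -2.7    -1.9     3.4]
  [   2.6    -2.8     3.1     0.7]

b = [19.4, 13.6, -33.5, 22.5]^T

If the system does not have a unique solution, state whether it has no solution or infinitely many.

Row-reduce the augmented matrix:
R1 ← R1 / (9/5).
R2 ← R2 − 1/10·R1.
R3 ← R3 + 37/10·R1.
R4 ← R4 − 13/5·R1.
R2 ← R2 / (377/180).
R1 ← R1 + 17/18·R2.
R3 ← R3 + 223/36·R2.
R4 ← R4 + 31/90·R2.
R3 ← R3 / (20027/1885).
R1 ← R1 − 939/377·R3.
R2 ← R2 − 462/377·R3.
R4 ← R4 − 209/3770·R3.
R4 ← R4 / (70369/57220).
R1 ← R1 + 471/5722·R4.
R2 ← R2 + 1880/2861·R4.
R3 ← R3 + 3979/5722·R4.
Reading off the reduced rows gives x_1 = 6, x_2 = -1, x_3 = 2, x_4 = -3.

x_1 = 6, x_2 = -1, x_3 = 2, x_4 = -3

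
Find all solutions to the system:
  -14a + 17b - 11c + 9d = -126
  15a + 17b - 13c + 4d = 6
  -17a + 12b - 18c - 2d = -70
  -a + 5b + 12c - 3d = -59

a = 4, b = -5, c = -3, d = -2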